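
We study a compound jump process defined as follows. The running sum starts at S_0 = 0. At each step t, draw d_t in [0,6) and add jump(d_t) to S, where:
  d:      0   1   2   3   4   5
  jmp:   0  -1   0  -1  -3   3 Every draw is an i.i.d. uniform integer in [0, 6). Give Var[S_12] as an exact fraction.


Outcome values over d=0..5: [0, -1, 0, -1, -3, 3]
Σy = -2, Σy² = 20, M = 6
μ = -2/6 = -1/3,  σ² = 20/6 − (-1/3)² = 29/9
Independent increments: Var[S_12] = 12·σ² = 12·(29/9) = 116/3

116/3


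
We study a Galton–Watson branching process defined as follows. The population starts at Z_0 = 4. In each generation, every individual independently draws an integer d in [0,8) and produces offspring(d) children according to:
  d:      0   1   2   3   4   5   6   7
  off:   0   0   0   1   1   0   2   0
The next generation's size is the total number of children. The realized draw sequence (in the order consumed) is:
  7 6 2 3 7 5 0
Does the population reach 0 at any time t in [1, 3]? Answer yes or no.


gen 0: Z_0=4, draws=[7, 6, 2, 3], offspring=[0, 2, 0, 1], Z_1=3
gen 1: Z_1=3, draws=[7, 5, 0], offspring=[0, 0, 0], Z_2=0
gen 2: Z_2=0, draws=[], offspring=[], Z_3=0

yes


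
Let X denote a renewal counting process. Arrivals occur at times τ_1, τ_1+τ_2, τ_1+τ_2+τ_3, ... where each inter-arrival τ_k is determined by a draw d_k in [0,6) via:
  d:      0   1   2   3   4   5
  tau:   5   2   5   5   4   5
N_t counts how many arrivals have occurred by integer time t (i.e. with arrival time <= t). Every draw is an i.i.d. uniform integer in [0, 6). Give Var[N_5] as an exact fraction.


35/1296

Inter-arrival values over d=0..5: [5, 2, 5, 5, 4, 5]
Each d has probability 1/6, so the pmf of τ is: f(2) = 1/6, f(4) = 1/6, f(5) = 2/3
Let p_n(j) = P(N_n = j), with p_0 = [1]. Condition on τ_1: p_n(0) = P(τ > n), and for j >= 1, p_n(j) = Σ_{k<=n} f(k)·p_{n−k}(j−1)
p_1 = [1]  (j = 0)
p_2 = [5/6, 1/6]  (j = 0..1)
p_3 = [5/6, 1/6]  (j = 0..1)
p_4 = [2/3, 11/36, 1/36]  (j = 0..2)
p_5 = [0, 35/36, 1/36]  (j = 0..2)
E[N_5] = Σ j·p_5(j) = 37/36;  E[N_5²] = Σ j²·p_5(j) = 13/12
Var[N_5] = 13/12 − (37/36)² = 35/1296


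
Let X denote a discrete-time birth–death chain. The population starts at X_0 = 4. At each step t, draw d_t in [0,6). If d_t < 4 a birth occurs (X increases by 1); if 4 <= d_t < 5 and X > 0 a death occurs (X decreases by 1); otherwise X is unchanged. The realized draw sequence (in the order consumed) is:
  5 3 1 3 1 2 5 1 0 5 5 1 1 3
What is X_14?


t=0: X=4, d=5 → hold, X_1=4
t=1: X=4, d=3 → birth, X_2=5
t=2: X=5, d=1 → birth, X_3=6
t=3: X=6, d=3 → birth, X_4=7
t=4: X=7, d=1 → birth, X_5=8
t=5: X=8, d=2 → birth, X_6=9
t=6: X=9, d=5 → hold, X_7=9
t=7: X=9, d=1 → birth, X_8=10
t=8: X=10, d=0 → birth, X_9=11
t=9: X=11, d=5 → hold, X_10=11
t=10: X=11, d=5 → hold, X_11=11
t=11: X=11, d=1 → birth, X_12=12
t=12: X=12, d=1 → birth, X_13=13
t=13: X=13, d=3 → birth, X_14=14

14


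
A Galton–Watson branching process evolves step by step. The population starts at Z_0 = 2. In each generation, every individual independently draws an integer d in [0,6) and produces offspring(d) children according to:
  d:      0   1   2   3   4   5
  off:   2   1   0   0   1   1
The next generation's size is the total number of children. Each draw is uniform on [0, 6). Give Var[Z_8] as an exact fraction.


1711941171875/1410554953728

Outcome values over d=0..5: [2, 1, 0, 0, 1, 1]
Σy = 5, Σy² = 7, M = 6
μ = 5/6 = 5/6,  σ² = 7/6 − (5/6)² = 17/36
V_0 = 0, E_0 = 2
V_1 = 17/36·E_0 + (5/6)²·V_0 = 17/18;  E_1 = 5/3
V_2 = 17/36·E_1 + (5/6)²·V_1 = 935/648;  E_2 = 25/18
V_3 = 17/36·E_2 + (5/6)²·V_2 = 38675/23328;  E_3 = 125/108
V_4 = 17/36·E_3 + (5/6)²·V_3 = 1425875/839808;  E_4 = 625/648
V_5 = 17/36·E_4 + (5/6)²·V_4 = 49416875/30233088;  E_5 = 3125/3888
V_6 = 17/36·E_5 + (5/6)²·V_5 = 1648521875/1088391168;  E_6 = 15625/23328
V_7 = 17/36·E_6 + (5/6)²·V_6 = 53606046875/39182082048;  E_7 = 78125/139968
V_8 = 17/36·E_7 + (5/6)²·V_7 = 1711941171875/1410554953728;  E_8 = 390625/839808


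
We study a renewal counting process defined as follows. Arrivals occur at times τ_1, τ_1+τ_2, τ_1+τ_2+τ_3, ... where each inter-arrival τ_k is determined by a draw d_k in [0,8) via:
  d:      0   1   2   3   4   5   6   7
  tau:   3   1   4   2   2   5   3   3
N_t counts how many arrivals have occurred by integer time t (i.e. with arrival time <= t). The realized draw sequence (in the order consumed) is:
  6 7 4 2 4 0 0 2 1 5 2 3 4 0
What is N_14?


draw d_1=6: τ_1=3, arrival time A_1=3
draw d_2=7: τ_2=3, arrival time A_2=6
draw d_3=4: τ_3=2, arrival time A_3=8
draw d_4=2: τ_4=4, arrival time A_4=12
draw d_5=4: τ_5=2, arrival time A_5=14
draw d_6=0: τ_6=3, arrival time A_6=17
draw d_7=0: τ_7=3, arrival time A_7=20
draw d_8=2: τ_8=4, arrival time A_8=24
draw d_9=1: τ_9=1, arrival time A_9=25
draw d_10=5: τ_10=5, arrival time A_10=30
draw d_11=2: τ_11=4, arrival time A_11=34
draw d_12=3: τ_12=2, arrival time A_12=36
draw d_13=4: τ_13=2, arrival time A_13=38
draw d_14=0: τ_14=3, arrival time A_14=41
N_t over t=0..14: 0:0 1:0 2:0 3:1 4:1 5:1 6:2 7:2 8:3 9:3 10:3 11:3 12:4 13:4 14:5

5


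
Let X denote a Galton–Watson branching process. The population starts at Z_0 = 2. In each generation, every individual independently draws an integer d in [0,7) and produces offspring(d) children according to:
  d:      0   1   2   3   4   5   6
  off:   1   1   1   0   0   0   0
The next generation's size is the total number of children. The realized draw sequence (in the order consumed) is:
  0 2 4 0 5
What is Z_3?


0

gen 0: Z_0=2, draws=[0, 2], offspring=[1, 1], Z_1=2
gen 1: Z_1=2, draws=[4, 0], offspring=[0, 1], Z_2=1
gen 2: Z_2=1, draws=[5], offspring=[0], Z_3=0


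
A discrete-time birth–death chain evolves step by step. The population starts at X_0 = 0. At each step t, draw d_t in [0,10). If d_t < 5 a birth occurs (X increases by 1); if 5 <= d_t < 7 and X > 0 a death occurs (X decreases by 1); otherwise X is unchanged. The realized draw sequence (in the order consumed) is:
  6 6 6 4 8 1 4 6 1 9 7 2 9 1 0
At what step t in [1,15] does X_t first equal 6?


15

t=0: X=0, d=6 → hold, X_1=0
t=1: X=0, d=6 → hold, X_2=0
t=2: X=0, d=6 → hold, X_3=0
t=3: X=0, d=4 → birth, X_4=1
t=4: X=1, d=8 → hold, X_5=1
t=5: X=1, d=1 → birth, X_6=2
t=6: X=2, d=4 → birth, X_7=3
t=7: X=3, d=6 → death, X_8=2
t=8: X=2, d=1 → birth, X_9=3
t=9: X=3, d=9 → hold, X_10=3
t=10: X=3, d=7 → hold, X_11=3
t=11: X=3, d=2 → birth, X_12=4
t=12: X=4, d=9 → hold, X_13=4
t=13: X=4, d=1 → birth, X_14=5
t=14: X=5, d=0 → birth, X_15=6


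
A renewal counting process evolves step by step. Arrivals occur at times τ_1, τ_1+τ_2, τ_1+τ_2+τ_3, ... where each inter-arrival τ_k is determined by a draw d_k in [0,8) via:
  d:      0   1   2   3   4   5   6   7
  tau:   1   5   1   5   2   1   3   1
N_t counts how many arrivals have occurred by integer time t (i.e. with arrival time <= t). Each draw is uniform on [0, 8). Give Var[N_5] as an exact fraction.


21607/16384

Inter-arrival values over d=0..7: [1, 5, 1, 5, 2, 1, 3, 1]
Each d has probability 1/8, so the pmf of τ is: f(1) = 1/2, f(2) = 1/8, f(3) = 1/8, f(5) = 1/4
Let p_n(j) = P(N_n = j), with p_0 = [1]. Condition on τ_1: p_n(0) = P(τ > n), and for j >= 1, p_n(j) = Σ_{k<=n} f(k)·p_{n−k}(j−1)
p_1 = [1/2, 1/2]  (j = 0..1)
p_2 = [3/8, 3/8, 1/4]  (j = 0..2)
p_3 = [1/4, 3/8, 1/4, 1/8]  (j = 0..3)
p_4 = [1/4, 15/64, 19/64, 5/32, 1/16]  (j = 0..4)
p_5 = [0, 29/64, 27/128, 27/128, 3/32, 1/32]  (j = 0..5)
E[N_5] = Σ j·p_5(j) = 261/128;  E[N_5²] = Σ j²·p_5(j) = 701/128
Var[N_5] = 701/128 − (261/128)² = 21607/16384


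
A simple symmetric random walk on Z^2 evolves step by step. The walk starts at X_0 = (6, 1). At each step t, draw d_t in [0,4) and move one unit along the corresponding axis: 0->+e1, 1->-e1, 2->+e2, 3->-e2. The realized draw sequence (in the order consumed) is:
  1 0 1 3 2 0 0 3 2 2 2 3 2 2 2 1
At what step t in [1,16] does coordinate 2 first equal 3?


11

t=0: X=(6, 1), d=1 → -e1, X_1=(5, 1)
t=1: X=(5, 1), d=0 → +e1, X_2=(6, 1)
t=2: X=(6, 1), d=1 → -e1, X_3=(5, 1)
t=3: X=(5, 1), d=3 → -e2, X_4=(5, 0)
t=4: X=(5, 0), d=2 → +e2, X_5=(5, 1)
t=5: X=(5, 1), d=0 → +e1, X_6=(6, 1)
t=6: X=(6, 1), d=0 → +e1, X_7=(7, 1)
t=7: X=(7, 1), d=3 → -e2, X_8=(7, 0)
t=8: X=(7, 0), d=2 → +e2, X_9=(7, 1)
t=9: X=(7, 1), d=2 → +e2, X_10=(7, 2)
t=10: X=(7, 2), d=2 → +e2, X_11=(7, 3)
t=11: X=(7, 3), d=3 → -e2, X_12=(7, 2)
t=12: X=(7, 2), d=2 → +e2, X_13=(7, 3)
t=13: X=(7, 3), d=2 → +e2, X_14=(7, 4)
t=14: X=(7, 4), d=2 → +e2, X_15=(7, 5)
t=15: X=(7, 5), d=1 → -e1, X_16=(6, 5)


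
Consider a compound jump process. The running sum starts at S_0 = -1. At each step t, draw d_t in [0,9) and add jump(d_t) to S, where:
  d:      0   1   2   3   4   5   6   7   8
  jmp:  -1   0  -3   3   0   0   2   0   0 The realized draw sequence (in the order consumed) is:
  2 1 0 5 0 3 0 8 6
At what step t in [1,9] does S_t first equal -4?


t=0: S=-1, d=2, jump=-3, S_1=-4
t=1: S=-4, d=1, jump=0, S_2=-4
t=2: S=-4, d=0, jump=-1, S_3=-5
t=3: S=-5, d=5, jump=0, S_4=-5
t=4: S=-5, d=0, jump=-1, S_5=-6
t=5: S=-6, d=3, jump=3, S_6=-3
t=6: S=-3, d=0, jump=-1, S_7=-4
t=7: S=-4, d=8, jump=0, S_8=-4
t=8: S=-4, d=6, jump=2, S_9=-2

1


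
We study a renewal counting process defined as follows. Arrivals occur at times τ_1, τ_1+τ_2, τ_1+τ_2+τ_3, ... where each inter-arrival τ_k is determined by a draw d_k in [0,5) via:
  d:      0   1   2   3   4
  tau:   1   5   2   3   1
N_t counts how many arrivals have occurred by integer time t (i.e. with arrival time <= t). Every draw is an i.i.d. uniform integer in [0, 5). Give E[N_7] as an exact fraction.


Inter-arrival values over d=0..4: [1, 5, 2, 3, 1]
Each d has probability 1/5, so the pmf of τ is: f(1) = 2/5, f(2) = 1/5, f(3) = 1/5, f(5) = 1/5
Renewal equation for m(n) = E[N_n]: condition on τ_1 = k (if k <= n, one arrival plus a fresh copy on the remaining n−k steps): m(n) = F(n) + Σ_{k<=n} f(k)·m(n−k), where F(n) = P(τ <= n) and m(0) = 0
m(1) = F(1) = 2/5
m(2) = F(2) + f(1)·m(1) = 3/5 + 2/5·2/5 = 19/25
m(3) = F(3) + f(1)·m(2) + f(2)·m(1) = 4/5 + 2/5·19/25 + 1/5·2/5 = 148/125
m(4) = F(4) + f(1)·m(3) + f(2)·m(2) + f(3)·m(1) = 4/5 + 2/5·148/125 + 1/5·19/25 + 1/5·2/5 = 941/625
m(5) = F(5) + f(1)·m(4) + f(2)·m(3) + f(3)·m(2) = 1 + 2/5·941/625 + 1/5·148/125 + 1/5·19/25 = 6222/3125
m(6) = F(6) + f(1)·m(5) + f(2)·m(4) + f(3)·m(3) + f(5)·m(1) = 1 + 2/5·6222/3125 + 1/5·941/625 + 1/5·148/125 + 1/5·2/5 = 37724/15625
m(7) = F(7) + f(1)·m(6) + f(2)·m(5) + f(3)·m(4) + f(5)·m(2) = 1 + 2/5·37724/15625 + 1/5·6222/3125 + 1/5·941/625 + 1/5·19/25 = 220083/78125
E[N_7] = m(7) = 220083/78125

220083/78125


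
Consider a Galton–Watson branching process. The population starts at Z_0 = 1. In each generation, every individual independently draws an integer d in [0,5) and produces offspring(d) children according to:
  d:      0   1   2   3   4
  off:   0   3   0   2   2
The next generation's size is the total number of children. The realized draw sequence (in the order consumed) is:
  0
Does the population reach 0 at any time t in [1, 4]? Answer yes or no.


yes

gen 0: Z_0=1, draws=[0], offspring=[0], Z_1=0
gen 1: Z_1=0, draws=[], offspring=[], Z_2=0
gen 2: Z_2=0, draws=[], offspring=[], Z_3=0
gen 3: Z_3=0, draws=[], offspring=[], Z_4=0


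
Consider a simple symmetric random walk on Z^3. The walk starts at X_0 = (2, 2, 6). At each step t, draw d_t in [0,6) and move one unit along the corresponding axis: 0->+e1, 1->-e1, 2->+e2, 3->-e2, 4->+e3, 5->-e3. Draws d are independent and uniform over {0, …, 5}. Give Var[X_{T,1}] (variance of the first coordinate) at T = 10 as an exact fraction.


10/3

Outcome values over d=0..5: [1, -1, 0, 0, 0, 0]
Σy = 0, Σy² = 2, M = 6
μ = 0/6 = 0,  σ² = 2/6 − (0)² = 1/3
Independent increments: Var[X_10] = 10·σ² = 10·(1/3) = 10/3


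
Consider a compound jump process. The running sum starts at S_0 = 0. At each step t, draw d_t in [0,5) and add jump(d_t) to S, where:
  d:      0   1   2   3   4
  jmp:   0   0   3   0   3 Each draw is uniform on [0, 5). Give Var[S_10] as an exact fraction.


Outcome values over d=0..4: [0, 0, 3, 0, 3]
Σy = 6, Σy² = 18, M = 5
μ = 6/5 = 6/5,  σ² = 18/5 − (6/5)² = 54/25
Independent increments: Var[S_10] = 10·σ² = 10·(54/25) = 108/5

108/5


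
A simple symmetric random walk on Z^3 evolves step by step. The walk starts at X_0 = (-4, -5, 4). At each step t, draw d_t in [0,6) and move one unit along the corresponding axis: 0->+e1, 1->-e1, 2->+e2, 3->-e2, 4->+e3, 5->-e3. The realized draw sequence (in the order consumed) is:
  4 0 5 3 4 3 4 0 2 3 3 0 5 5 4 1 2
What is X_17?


t=0: X=(-4, -5, 4), d=4 → +e3, X_1=(-4, -5, 5)
t=1: X=(-4, -5, 5), d=0 → +e1, X_2=(-3, -5, 5)
t=2: X=(-3, -5, 5), d=5 → -e3, X_3=(-3, -5, 4)
t=3: X=(-3, -5, 4), d=3 → -e2, X_4=(-3, -6, 4)
t=4: X=(-3, -6, 4), d=4 → +e3, X_5=(-3, -6, 5)
t=5: X=(-3, -6, 5), d=3 → -e2, X_6=(-3, -7, 5)
t=6: X=(-3, -7, 5), d=4 → +e3, X_7=(-3, -7, 6)
t=7: X=(-3, -7, 6), d=0 → +e1, X_8=(-2, -7, 6)
t=8: X=(-2, -7, 6), d=2 → +e2, X_9=(-2, -6, 6)
t=9: X=(-2, -6, 6), d=3 → -e2, X_10=(-2, -7, 6)
t=10: X=(-2, -7, 6), d=3 → -e2, X_11=(-2, -8, 6)
t=11: X=(-2, -8, 6), d=0 → +e1, X_12=(-1, -8, 6)
t=12: X=(-1, -8, 6), d=5 → -e3, X_13=(-1, -8, 5)
t=13: X=(-1, -8, 5), d=5 → -e3, X_14=(-1, -8, 4)
t=14: X=(-1, -8, 4), d=4 → +e3, X_15=(-1, -8, 5)
t=15: X=(-1, -8, 5), d=1 → -e1, X_16=(-2, -8, 5)
t=16: X=(-2, -8, 5), d=2 → +e2, X_17=(-2, -7, 5)

(-2, -7, 5)


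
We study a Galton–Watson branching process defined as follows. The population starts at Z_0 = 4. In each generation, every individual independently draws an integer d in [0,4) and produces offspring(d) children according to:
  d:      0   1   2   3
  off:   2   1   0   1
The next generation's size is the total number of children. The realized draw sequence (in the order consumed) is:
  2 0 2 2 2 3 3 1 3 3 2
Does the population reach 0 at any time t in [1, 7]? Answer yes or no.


gen 0: Z_0=4, draws=[2, 0, 2, 2], offspring=[0, 2, 0, 0], Z_1=2
gen 1: Z_1=2, draws=[2, 3], offspring=[0, 1], Z_2=1
gen 2: Z_2=1, draws=[3], offspring=[1], Z_3=1
gen 3: Z_3=1, draws=[1], offspring=[1], Z_4=1
gen 4: Z_4=1, draws=[3], offspring=[1], Z_5=1
gen 5: Z_5=1, draws=[3], offspring=[1], Z_6=1
gen 6: Z_6=1, draws=[2], offspring=[0], Z_7=0

yes


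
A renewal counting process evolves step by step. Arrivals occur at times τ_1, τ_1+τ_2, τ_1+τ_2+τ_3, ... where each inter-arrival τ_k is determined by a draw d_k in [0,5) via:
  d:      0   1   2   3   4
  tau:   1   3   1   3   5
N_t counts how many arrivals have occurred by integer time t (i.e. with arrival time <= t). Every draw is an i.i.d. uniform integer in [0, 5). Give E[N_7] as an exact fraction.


Inter-arrival values over d=0..4: [1, 3, 1, 3, 5]
Each d has probability 1/5, so the pmf of τ is: f(1) = 2/5, f(3) = 2/5, f(5) = 1/5
Renewal equation for m(n) = E[N_n]: condition on τ_1 = k (if k <= n, one arrival plus a fresh copy on the remaining n−k steps): m(n) = F(n) + Σ_{k<=n} f(k)·m(n−k), where F(n) = P(τ <= n) and m(0) = 0
m(1) = F(1) = 2/5
m(2) = F(2) + f(1)·m(1) = 2/5 + 2/5·2/5 = 14/25
m(3) = F(3) + f(1)·m(2) = 4/5 + 2/5·14/25 = 128/125
m(4) = F(4) + f(1)·m(3) + f(3)·m(1) = 4/5 + 2/5·128/125 + 2/5·2/5 = 856/625
m(5) = F(5) + f(1)·m(4) + f(3)·m(2) = 1 + 2/5·856/625 + 2/5·14/25 = 5537/3125
m(6) = F(6) + f(1)·m(5) + f(3)·m(3) + f(5)·m(1) = 1 + 2/5·5537/3125 + 2/5·128/125 + 1/5·2/5 = 34349/15625
m(7) = F(7) + f(1)·m(6) + f(3)·m(4) + f(5)·m(2) = 1 + 2/5·34349/15625 + 2/5·856/625 + 1/5·14/25 = 198373/78125
E[N_7] = m(7) = 198373/78125

198373/78125


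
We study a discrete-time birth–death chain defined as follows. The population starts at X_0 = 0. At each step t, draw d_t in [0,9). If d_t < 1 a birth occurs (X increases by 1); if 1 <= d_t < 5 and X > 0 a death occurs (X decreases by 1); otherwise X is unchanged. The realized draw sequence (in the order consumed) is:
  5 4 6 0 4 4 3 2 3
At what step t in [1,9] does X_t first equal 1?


4

t=0: X=0, d=5 → hold, X_1=0
t=1: X=0, d=4 → hold, X_2=0
t=2: X=0, d=6 → hold, X_3=0
t=3: X=0, d=0 → birth, X_4=1
t=4: X=1, d=4 → death, X_5=0
t=5: X=0, d=4 → hold, X_6=0
t=6: X=0, d=3 → hold, X_7=0
t=7: X=0, d=2 → hold, X_8=0
t=8: X=0, d=3 → hold, X_9=0


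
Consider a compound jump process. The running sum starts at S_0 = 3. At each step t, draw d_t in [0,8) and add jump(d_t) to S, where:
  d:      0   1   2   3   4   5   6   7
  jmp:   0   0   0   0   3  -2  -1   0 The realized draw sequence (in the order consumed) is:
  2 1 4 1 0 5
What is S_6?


4

t=0: S=3, d=2, jump=0, S_1=3
t=1: S=3, d=1, jump=0, S_2=3
t=2: S=3, d=4, jump=3, S_3=6
t=3: S=6, d=1, jump=0, S_4=6
t=4: S=6, d=0, jump=0, S_5=6
t=5: S=6, d=5, jump=-2, S_6=4


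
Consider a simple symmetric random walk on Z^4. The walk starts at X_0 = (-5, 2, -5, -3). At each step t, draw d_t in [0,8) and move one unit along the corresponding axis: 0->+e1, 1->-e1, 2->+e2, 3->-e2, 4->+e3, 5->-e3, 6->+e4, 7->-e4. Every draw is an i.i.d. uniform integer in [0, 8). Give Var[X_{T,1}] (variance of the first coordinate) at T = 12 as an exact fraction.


3

Outcome values over d=0..7: [1, -1, 0, 0, 0, 0, 0, 0]
Σy = 0, Σy² = 2, M = 8
μ = 0/8 = 0,  σ² = 2/8 − (0)² = 1/4
Independent increments: Var[X_12] = 12·σ² = 12·(1/4) = 3


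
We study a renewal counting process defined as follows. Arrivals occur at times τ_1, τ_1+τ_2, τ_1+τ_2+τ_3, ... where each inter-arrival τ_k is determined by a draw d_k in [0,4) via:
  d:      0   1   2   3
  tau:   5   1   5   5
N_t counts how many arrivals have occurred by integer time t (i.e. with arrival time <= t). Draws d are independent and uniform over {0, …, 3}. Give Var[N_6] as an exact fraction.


Inter-arrival values over d=0..3: [5, 1, 5, 5]
Each d has probability 1/4, so the pmf of τ is: f(1) = 1/4, f(5) = 3/4
Let p_n(j) = P(N_n = j), with p_0 = [1]. Condition on τ_1: p_n(0) = P(τ > n), and for j >= 1, p_n(j) = Σ_{k<=n} f(k)·p_{n−k}(j−1)
p_1 = [3/4, 1/4]  (j = 0..1)
p_2 = [3/4, 3/16, 1/16]  (j = 0..2)
p_3 = [3/4, 3/16, 3/64, 1/64]  (j = 0..3)
p_4 = [3/4, 3/16, 3/64, 3/256, 1/256]  (j = 0..4)
p_5 = [0, 15/16, 3/64, 3/256, 3/1024, 1/1024]  (j = 0..5)
p_6 = [0, 9/16, 27/64, 3/256, 3/1024, 3/4096, 1/4096]  (j = 0..6)
E[N_6] = Σ j·p_6(j) = 5973/4096;  E[N_6²] = Σ j²·p_6(j) = 9951/4096
Var[N_6] = 9951/4096 − (5973/4096)² = 5082567/16777216

5082567/16777216


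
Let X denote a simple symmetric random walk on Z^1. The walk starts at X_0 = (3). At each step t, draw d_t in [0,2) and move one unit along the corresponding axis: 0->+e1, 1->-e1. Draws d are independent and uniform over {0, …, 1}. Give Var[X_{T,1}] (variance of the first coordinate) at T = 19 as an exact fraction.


Outcome values over d=0..1: [1, -1]
Σy = 0, Σy² = 2, M = 2
μ = 0/2 = 0,  σ² = 2/2 − (0)² = 1
Independent increments: Var[X_19] = 19·σ² = 19·(1) = 19

19


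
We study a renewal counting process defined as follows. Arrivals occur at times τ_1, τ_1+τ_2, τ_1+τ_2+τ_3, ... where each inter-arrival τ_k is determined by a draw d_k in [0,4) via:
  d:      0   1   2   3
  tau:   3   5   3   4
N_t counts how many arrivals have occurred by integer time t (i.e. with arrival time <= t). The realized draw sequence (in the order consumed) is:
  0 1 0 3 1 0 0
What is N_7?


1

draw d_1=0: τ_1=3, arrival time A_1=3
draw d_2=1: τ_2=5, arrival time A_2=8
draw d_3=0: τ_3=3, arrival time A_3=11
draw d_4=3: τ_4=4, arrival time A_4=15
draw d_5=1: τ_5=5, arrival time A_5=20
draw d_6=0: τ_6=3, arrival time A_6=23
draw d_7=0: τ_7=3, arrival time A_7=26
N_t over t=0..7: 0:0 1:0 2:0 3:1 4:1 5:1 6:1 7:1


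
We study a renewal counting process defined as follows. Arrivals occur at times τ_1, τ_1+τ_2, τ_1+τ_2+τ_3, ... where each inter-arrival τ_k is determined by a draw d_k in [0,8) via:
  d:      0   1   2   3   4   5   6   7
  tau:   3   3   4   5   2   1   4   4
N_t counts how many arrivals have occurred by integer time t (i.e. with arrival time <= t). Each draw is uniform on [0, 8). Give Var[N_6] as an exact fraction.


Inter-arrival values over d=0..7: [3, 3, 4, 5, 2, 1, 4, 4]
Each d has probability 1/8, so the pmf of τ is: f(1) = 1/8, f(2) = 1/8, f(3) = 1/4, f(4) = 3/8, f(5) = 1/8
Let p_n(j) = P(N_n = j), with p_0 = [1]. Condition on τ_1: p_n(0) = P(τ > n), and for j >= 1, p_n(j) = Σ_{k<=n} f(k)·p_{n−k}(j−1)
p_1 = [7/8, 1/8]  (j = 0..1)
p_2 = [3/4, 15/64, 1/64]  (j = 0..2)
p_3 = [1/2, 29/64, 23/512, 1/512]  (j = 0..3)
p_4 = [1/8, 3/4, 15/128, 31/4096, 1/4096]  (j = 0..4)
p_5 = [0, 23/32, 131/512, 99/4096, 39/32768, 1/32768]  (j = 0..5)
p_6 = [0, 17/32, 205/512, 261/4096, 73/16384, 47/262144, 1/262144]  (j = 0..6)
E[N_6] = Σ j·p_6(j) = 404209/262144;  E[N_6²] = Σ j²·p_6(j) = 729339/262144
Var[N_6] = 729339/262144 − (404209/262144)² = 27806927135/68719476736

27806927135/68719476736


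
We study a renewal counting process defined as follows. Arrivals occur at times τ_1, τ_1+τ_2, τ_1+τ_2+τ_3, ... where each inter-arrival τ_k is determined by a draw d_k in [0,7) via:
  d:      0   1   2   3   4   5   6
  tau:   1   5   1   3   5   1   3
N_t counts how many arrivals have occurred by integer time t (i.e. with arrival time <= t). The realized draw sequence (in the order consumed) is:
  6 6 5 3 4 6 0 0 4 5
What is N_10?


draw d_1=6: τ_1=3, arrival time A_1=3
draw d_2=6: τ_2=3, arrival time A_2=6
draw d_3=5: τ_3=1, arrival time A_3=7
draw d_4=3: τ_4=3, arrival time A_4=10
draw d_5=4: τ_5=5, arrival time A_5=15
draw d_6=6: τ_6=3, arrival time A_6=18
draw d_7=0: τ_7=1, arrival time A_7=19
draw d_8=0: τ_8=1, arrival time A_8=20
draw d_9=4: τ_9=5, arrival time A_9=25
draw d_10=5: τ_10=1, arrival time A_10=26
N_t over t=0..10: 0:0 1:0 2:0 3:1 4:1 5:1 6:2 7:3 8:3 9:3 10:4

4


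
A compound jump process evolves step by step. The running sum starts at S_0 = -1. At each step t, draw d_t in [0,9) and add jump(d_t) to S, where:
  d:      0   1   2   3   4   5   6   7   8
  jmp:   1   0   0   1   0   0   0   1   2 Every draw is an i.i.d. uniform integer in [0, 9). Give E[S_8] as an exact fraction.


31/9

Outcome values over d=0..8: [1, 0, 0, 1, 0, 0, 0, 1, 2]
Σy = 5, Σy² = 7, M = 9
μ = 5/9 = 5/9,  σ² = 7/9 − (5/9)² = 38/81
E[S_8] = -1 + 8·(5/9) = 31/9


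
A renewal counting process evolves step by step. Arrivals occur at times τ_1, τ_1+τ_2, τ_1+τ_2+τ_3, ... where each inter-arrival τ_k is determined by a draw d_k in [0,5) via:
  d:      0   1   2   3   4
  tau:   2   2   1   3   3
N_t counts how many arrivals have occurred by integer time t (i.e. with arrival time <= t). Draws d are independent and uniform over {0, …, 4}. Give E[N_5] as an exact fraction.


Inter-arrival values over d=0..4: [2, 2, 1, 3, 3]
Each d has probability 1/5, so the pmf of τ is: f(1) = 1/5, f(2) = 2/5, f(3) = 2/5
Renewal equation for m(n) = E[N_n]: condition on τ_1 = k (if k <= n, one arrival plus a fresh copy on the remaining n−k steps): m(n) = F(n) + Σ_{k<=n} f(k)·m(n−k), where F(n) = P(τ <= n) and m(0) = 0
m(1) = F(1) = 1/5
m(2) = F(2) + f(1)·m(1) = 3/5 + 1/5·1/5 = 16/25
m(3) = F(3) + f(1)·m(2) + f(2)·m(1) = 1 + 1/5·16/25 + 2/5·1/5 = 151/125
m(4) = F(4) + f(1)·m(3) + f(2)·m(2) + f(3)·m(1) = 1 + 1/5·151/125 + 2/5·16/25 + 2/5·1/5 = 986/625
m(5) = F(5) + f(1)·m(4) + f(2)·m(3) + f(3)·m(2) = 1 + 1/5·986/625 + 2/5·151/125 + 2/5·16/25 = 6421/3125
E[N_5] = m(5) = 6421/3125

6421/3125


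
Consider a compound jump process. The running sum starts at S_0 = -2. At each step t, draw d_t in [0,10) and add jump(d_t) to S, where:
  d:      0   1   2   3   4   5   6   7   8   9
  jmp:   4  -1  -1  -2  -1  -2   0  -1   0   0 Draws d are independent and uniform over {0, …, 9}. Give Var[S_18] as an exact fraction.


Outcome values over d=0..9: [4, -1, -1, -2, -1, -2, 0, -1, 0, 0]
Σy = -4, Σy² = 28, M = 10
μ = -4/10 = -2/5,  σ² = 28/10 − (-2/5)² = 66/25
Independent increments: Var[S_18] = 18·σ² = 18·(66/25) = 1188/25

1188/25


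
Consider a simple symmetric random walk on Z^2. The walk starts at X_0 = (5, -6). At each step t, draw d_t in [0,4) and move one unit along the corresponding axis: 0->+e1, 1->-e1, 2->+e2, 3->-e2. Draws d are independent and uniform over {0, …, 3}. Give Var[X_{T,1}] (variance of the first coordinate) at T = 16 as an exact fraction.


8

Outcome values over d=0..3: [1, -1, 0, 0]
Σy = 0, Σy² = 2, M = 4
μ = 0/4 = 0,  σ² = 2/4 − (0)² = 1/2
Independent increments: Var[X_16] = 16·σ² = 16·(1/2) = 8


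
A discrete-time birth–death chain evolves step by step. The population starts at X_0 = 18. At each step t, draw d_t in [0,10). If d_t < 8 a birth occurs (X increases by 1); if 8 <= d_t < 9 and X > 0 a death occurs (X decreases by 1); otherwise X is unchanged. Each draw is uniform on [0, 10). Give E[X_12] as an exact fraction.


132/5

X can drop by at most 1 per step and X_0 = 18 > T = 12, so X_t >= 18 − t >= 6 > 0 for every t <= 12: the floor at 0 (the 'and X > 0' condition) never binds. Hence X_12 = X_0 + Σ_{t<12} Y_t with i.i.d. increments Y_t = y(d_t) ∈ {+1, −1, 0}.
Outcome values over d=0..9: [1, 1, 1, 1, 1, 1, 1, 1, -1, 0]
Σy = 7, Σy² = 9, M = 10
μ = 7/10 = 7/10,  σ² = 9/10 − (7/10)² = 41/100
E[X_12] = 18 + 12·(7/10) = 132/5


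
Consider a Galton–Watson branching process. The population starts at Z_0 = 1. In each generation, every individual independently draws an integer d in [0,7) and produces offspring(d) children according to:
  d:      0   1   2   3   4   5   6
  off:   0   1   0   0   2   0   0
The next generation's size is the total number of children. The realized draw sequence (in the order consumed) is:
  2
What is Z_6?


0

gen 0: Z_0=1, draws=[2], offspring=[0], Z_1=0
gen 1: Z_1=0, draws=[], offspring=[], Z_2=0
gen 2: Z_2=0, draws=[], offspring=[], Z_3=0
gen 3: Z_3=0, draws=[], offspring=[], Z_4=0
gen 4: Z_4=0, draws=[], offspring=[], Z_5=0
gen 5: Z_5=0, draws=[], offspring=[], Z_6=0


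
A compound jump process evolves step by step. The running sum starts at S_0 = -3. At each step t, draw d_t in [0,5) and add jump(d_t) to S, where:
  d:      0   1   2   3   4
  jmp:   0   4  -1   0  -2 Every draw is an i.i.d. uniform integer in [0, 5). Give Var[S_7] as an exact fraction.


728/25

Outcome values over d=0..4: [0, 4, -1, 0, -2]
Σy = 1, Σy² = 21, M = 5
μ = 1/5 = 1/5,  σ² = 21/5 − (1/5)² = 104/25
Independent increments: Var[S_7] = 7·σ² = 7·(104/25) = 728/25


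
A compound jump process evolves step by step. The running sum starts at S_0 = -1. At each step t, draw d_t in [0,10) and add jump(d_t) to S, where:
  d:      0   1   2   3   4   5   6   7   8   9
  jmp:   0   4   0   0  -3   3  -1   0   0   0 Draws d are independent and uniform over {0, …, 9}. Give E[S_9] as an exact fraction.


Outcome values over d=0..9: [0, 4, 0, 0, -3, 3, -1, 0, 0, 0]
Σy = 3, Σy² = 35, M = 10
μ = 3/10 = 3/10,  σ² = 35/10 − (3/10)² = 341/100
E[S_9] = -1 + 9·(3/10) = 17/10

17/10


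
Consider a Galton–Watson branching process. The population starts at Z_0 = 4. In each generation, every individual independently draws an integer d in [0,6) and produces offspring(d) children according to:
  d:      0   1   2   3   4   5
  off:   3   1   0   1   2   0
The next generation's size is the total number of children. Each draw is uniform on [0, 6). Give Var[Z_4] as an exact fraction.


15539615/419904

Outcome values over d=0..5: [3, 1, 0, 1, 2, 0]
Σy = 7, Σy² = 15, M = 6
μ = 7/6 = 7/6,  σ² = 15/6 − (7/6)² = 41/36
V_0 = 0, E_0 = 4
V_1 = 41/36·E_0 + (7/6)²·V_0 = 41/9;  E_1 = 14/3
V_2 = 41/36·E_1 + (7/6)²·V_1 = 3731/324;  E_2 = 49/9
V_3 = 41/36·E_2 + (7/6)²·V_2 = 255143/11664;  E_3 = 343/54
V_4 = 41/36·E_3 + (7/6)²·V_3 = 15539615/419904;  E_4 = 2401/324


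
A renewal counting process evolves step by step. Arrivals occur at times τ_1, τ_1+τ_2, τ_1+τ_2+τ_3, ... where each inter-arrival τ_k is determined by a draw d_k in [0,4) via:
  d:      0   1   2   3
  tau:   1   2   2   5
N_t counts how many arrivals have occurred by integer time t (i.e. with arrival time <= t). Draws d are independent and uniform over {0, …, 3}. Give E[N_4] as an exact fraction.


365/256

Inter-arrival values over d=0..3: [1, 2, 2, 5]
Each d has probability 1/4, so the pmf of τ is: f(1) = 1/4, f(2) = 1/2, f(5) = 1/4
Renewal equation for m(n) = E[N_n]: condition on τ_1 = k (if k <= n, one arrival plus a fresh copy on the remaining n−k steps): m(n) = F(n) + Σ_{k<=n} f(k)·m(n−k), where F(n) = P(τ <= n) and m(0) = 0
m(1) = F(1) = 1/4
m(2) = F(2) + f(1)·m(1) = 3/4 + 1/4·1/4 = 13/16
m(3) = F(3) + f(1)·m(2) + f(2)·m(1) = 3/4 + 1/4·13/16 + 1/2·1/4 = 69/64
m(4) = F(4) + f(1)·m(3) + f(2)·m(2) = 3/4 + 1/4·69/64 + 1/2·13/16 = 365/256
E[N_4] = m(4) = 365/256


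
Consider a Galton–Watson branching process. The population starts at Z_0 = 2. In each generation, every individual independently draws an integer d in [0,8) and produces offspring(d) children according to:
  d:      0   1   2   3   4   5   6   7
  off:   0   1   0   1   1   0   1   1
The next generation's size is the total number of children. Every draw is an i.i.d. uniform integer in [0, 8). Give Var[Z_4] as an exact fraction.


2169375/8388608

Outcome values over d=0..7: [0, 1, 0, 1, 1, 0, 1, 1]
Σy = 5, Σy² = 5, M = 8
μ = 5/8 = 5/8,  σ² = 5/8 − (5/8)² = 15/64
V_0 = 0, E_0 = 2
V_1 = 15/64·E_0 + (5/8)²·V_0 = 15/32;  E_1 = 5/4
V_2 = 15/64·E_1 + (5/8)²·V_1 = 975/2048;  E_2 = 25/32
V_3 = 15/64·E_2 + (5/8)²·V_2 = 48375/131072;  E_3 = 125/256
V_4 = 15/64·E_3 + (5/8)²·V_3 = 2169375/8388608;  E_4 = 625/2048


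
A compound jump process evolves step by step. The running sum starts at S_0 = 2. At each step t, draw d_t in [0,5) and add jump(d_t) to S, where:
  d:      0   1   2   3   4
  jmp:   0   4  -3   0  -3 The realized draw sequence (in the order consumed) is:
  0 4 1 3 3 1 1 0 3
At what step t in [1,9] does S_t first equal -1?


2

t=0: S=2, d=0, jump=0, S_1=2
t=1: S=2, d=4, jump=-3, S_2=-1
t=2: S=-1, d=1, jump=4, S_3=3
t=3: S=3, d=3, jump=0, S_4=3
t=4: S=3, d=3, jump=0, S_5=3
t=5: S=3, d=1, jump=4, S_6=7
t=6: S=7, d=1, jump=4, S_7=11
t=7: S=11, d=0, jump=0, S_8=11
t=8: S=11, d=3, jump=0, S_9=11


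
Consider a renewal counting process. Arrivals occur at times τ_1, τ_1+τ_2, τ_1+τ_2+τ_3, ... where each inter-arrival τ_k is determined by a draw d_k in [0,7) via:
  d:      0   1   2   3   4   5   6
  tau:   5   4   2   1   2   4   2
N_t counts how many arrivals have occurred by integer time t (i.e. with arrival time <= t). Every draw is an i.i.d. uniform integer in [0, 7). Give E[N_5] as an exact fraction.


Inter-arrival values over d=0..6: [5, 4, 2, 1, 2, 4, 2]
Each d has probability 1/7, so the pmf of τ is: f(1) = 1/7, f(2) = 3/7, f(4) = 2/7, f(5) = 1/7
Renewal equation for m(n) = E[N_n]: condition on τ_1 = k (if k <= n, one arrival plus a fresh copy on the remaining n−k steps): m(n) = F(n) + Σ_{k<=n} f(k)·m(n−k), where F(n) = P(τ <= n) and m(0) = 0
m(1) = F(1) = 1/7
m(2) = F(2) + f(1)·m(1) = 4/7 + 1/7·1/7 = 29/49
m(3) = F(3) + f(1)·m(2) + f(2)·m(1) = 4/7 + 1/7·29/49 + 3/7·1/7 = 246/343
m(4) = F(4) + f(1)·m(3) + f(2)·m(2) = 6/7 + 1/7·246/343 + 3/7·29/49 = 2913/2401
m(5) = F(5) + f(1)·m(4) + f(2)·m(3) + f(4)·m(1) = 1 + 1/7·2913/2401 + 3/7·246/343 + 2/7·1/7 = 25572/16807
E[N_5] = m(5) = 25572/16807

25572/16807


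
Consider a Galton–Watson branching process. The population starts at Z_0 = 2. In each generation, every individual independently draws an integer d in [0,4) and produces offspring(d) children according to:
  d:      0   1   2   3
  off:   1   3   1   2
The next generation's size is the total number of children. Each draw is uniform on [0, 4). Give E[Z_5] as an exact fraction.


Outcome values over d=0..3: [1, 3, 1, 2]
Σy = 7, Σy² = 15, M = 4
μ = 7/4 = 7/4,  σ² = 15/4 − (7/4)² = 11/16
E[Z_0] = 2
E[Z_1] = 7/4·E[Z_0] = 7/2
E[Z_2] = 7/4·E[Z_1] = 49/8
E[Z_3] = 7/4·E[Z_2] = 343/32
E[Z_4] = 7/4·E[Z_3] = 2401/128
E[Z_5] = 7/4·E[Z_4] = 16807/512

16807/512


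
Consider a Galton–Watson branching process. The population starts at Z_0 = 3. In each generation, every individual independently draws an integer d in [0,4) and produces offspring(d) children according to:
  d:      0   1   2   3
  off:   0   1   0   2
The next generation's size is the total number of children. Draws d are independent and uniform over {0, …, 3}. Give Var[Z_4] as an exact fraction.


Outcome values over d=0..3: [0, 1, 0, 2]
Σy = 3, Σy² = 5, M = 4
μ = 3/4 = 3/4,  σ² = 5/4 − (3/4)² = 11/16
V_0 = 0, E_0 = 3
V_1 = 11/16·E_0 + (3/4)²·V_0 = 33/16;  E_1 = 9/4
V_2 = 11/16·E_1 + (3/4)²·V_1 = 693/256;  E_2 = 27/16
V_3 = 11/16·E_2 + (3/4)²·V_2 = 10989/4096;  E_3 = 81/64
V_4 = 11/16·E_3 + (3/4)²·V_3 = 155925/65536;  E_4 = 243/256

155925/65536


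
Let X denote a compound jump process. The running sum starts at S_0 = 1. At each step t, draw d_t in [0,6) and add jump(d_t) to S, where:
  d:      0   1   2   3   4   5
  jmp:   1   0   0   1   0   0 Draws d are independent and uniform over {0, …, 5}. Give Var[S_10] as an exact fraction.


Outcome values over d=0..5: [1, 0, 0, 1, 0, 0]
Σy = 2, Σy² = 2, M = 6
μ = 2/6 = 1/3,  σ² = 2/6 − (1/3)² = 2/9
Independent increments: Var[S_10] = 10·σ² = 10·(2/9) = 20/9

20/9


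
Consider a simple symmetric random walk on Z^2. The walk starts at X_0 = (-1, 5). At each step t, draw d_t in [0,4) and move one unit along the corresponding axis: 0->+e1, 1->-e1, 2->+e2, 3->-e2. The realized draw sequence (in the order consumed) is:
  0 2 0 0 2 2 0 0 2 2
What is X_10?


(4, 10)

t=0: X=(-1, 5), d=0 → +e1, X_1=(0, 5)
t=1: X=(0, 5), d=2 → +e2, X_2=(0, 6)
t=2: X=(0, 6), d=0 → +e1, X_3=(1, 6)
t=3: X=(1, 6), d=0 → +e1, X_4=(2, 6)
t=4: X=(2, 6), d=2 → +e2, X_5=(2, 7)
t=5: X=(2, 7), d=2 → +e2, X_6=(2, 8)
t=6: X=(2, 8), d=0 → +e1, X_7=(3, 8)
t=7: X=(3, 8), d=0 → +e1, X_8=(4, 8)
t=8: X=(4, 8), d=2 → +e2, X_9=(4, 9)
t=9: X=(4, 9), d=2 → +e2, X_10=(4, 10)


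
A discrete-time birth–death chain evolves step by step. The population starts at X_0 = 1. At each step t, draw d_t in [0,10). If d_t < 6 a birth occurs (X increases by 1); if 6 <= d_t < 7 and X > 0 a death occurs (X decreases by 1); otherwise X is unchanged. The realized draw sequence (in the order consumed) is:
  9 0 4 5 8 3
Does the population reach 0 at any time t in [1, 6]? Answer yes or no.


no

t=0: X=1, d=9 → hold, X_1=1
t=1: X=1, d=0 → birth, X_2=2
t=2: X=2, d=4 → birth, X_3=3
t=3: X=3, d=5 → birth, X_4=4
t=4: X=4, d=8 → hold, X_5=4
t=5: X=4, d=3 → birth, X_6=5


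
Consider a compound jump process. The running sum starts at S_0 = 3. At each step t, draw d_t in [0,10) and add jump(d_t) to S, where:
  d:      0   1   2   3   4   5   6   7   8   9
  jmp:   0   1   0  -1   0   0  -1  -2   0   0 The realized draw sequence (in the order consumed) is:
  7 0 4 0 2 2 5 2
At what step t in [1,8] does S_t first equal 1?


t=0: S=3, d=7, jump=-2, S_1=1
t=1: S=1, d=0, jump=0, S_2=1
t=2: S=1, d=4, jump=0, S_3=1
t=3: S=1, d=0, jump=0, S_4=1
t=4: S=1, d=2, jump=0, S_5=1
t=5: S=1, d=2, jump=0, S_6=1
t=6: S=1, d=5, jump=0, S_7=1
t=7: S=1, d=2, jump=0, S_8=1

1


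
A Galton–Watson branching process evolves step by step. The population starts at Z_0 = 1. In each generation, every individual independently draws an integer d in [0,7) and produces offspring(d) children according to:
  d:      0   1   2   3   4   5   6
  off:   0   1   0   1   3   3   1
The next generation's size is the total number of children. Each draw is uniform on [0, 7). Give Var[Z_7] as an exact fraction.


Outcome values over d=0..6: [0, 1, 0, 1, 3, 3, 1]
Σy = 9, Σy² = 21, M = 7
μ = 9/7 = 9/7,  σ² = 21/7 − (9/7)² = 66/49
V_0 = 0, E_0 = 1
V_1 = 66/49·E_0 + (9/7)²·V_0 = 66/49;  E_1 = 9/7
V_2 = 66/49·E_1 + (9/7)²·V_1 = 9504/2401;  E_2 = 81/49
V_3 = 66/49·E_2 + (9/7)²·V_2 = 1031778/117649;  E_3 = 729/343
V_4 = 66/49·E_3 + (9/7)²·V_3 = 100077120/5764801;  E_4 = 6561/2401
V_5 = 66/49·E_4 + (9/7)²·V_4 = 9145942146/282475249;  E_5 = 59049/16807
V_6 = 66/49·E_5 + (9/7)²·V_5 = 806322125664/13841287201;  E_6 = 531441/117649
V_7 = 66/49·E_6 + (9/7)²·V_6 = 69438643324578/678223072849;  E_7 = 4782969/823543

69438643324578/678223072849


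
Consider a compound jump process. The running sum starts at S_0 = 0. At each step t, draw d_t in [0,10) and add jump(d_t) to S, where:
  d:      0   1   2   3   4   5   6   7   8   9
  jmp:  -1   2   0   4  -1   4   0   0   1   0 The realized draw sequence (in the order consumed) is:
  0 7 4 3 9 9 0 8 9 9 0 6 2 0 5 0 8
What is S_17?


t=0: S=0, d=0, jump=-1, S_1=-1
t=1: S=-1, d=7, jump=0, S_2=-1
t=2: S=-1, d=4, jump=-1, S_3=-2
t=3: S=-2, d=3, jump=4, S_4=2
t=4: S=2, d=9, jump=0, S_5=2
t=5: S=2, d=9, jump=0, S_6=2
t=6: S=2, d=0, jump=-1, S_7=1
t=7: S=1, d=8, jump=1, S_8=2
t=8: S=2, d=9, jump=0, S_9=2
t=9: S=2, d=9, jump=0, S_10=2
t=10: S=2, d=0, jump=-1, S_11=1
t=11: S=1, d=6, jump=0, S_12=1
t=12: S=1, d=2, jump=0, S_13=1
t=13: S=1, d=0, jump=-1, S_14=0
t=14: S=0, d=5, jump=4, S_15=4
t=15: S=4, d=0, jump=-1, S_16=3
t=16: S=3, d=8, jump=1, S_17=4

4


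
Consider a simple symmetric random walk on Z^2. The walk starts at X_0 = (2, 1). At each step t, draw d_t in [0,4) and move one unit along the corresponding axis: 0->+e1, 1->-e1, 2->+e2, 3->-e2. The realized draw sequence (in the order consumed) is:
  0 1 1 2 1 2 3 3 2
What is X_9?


(0, 2)

t=0: X=(2, 1), d=0 → +e1, X_1=(3, 1)
t=1: X=(3, 1), d=1 → -e1, X_2=(2, 1)
t=2: X=(2, 1), d=1 → -e1, X_3=(1, 1)
t=3: X=(1, 1), d=2 → +e2, X_4=(1, 2)
t=4: X=(1, 2), d=1 → -e1, X_5=(0, 2)
t=5: X=(0, 2), d=2 → +e2, X_6=(0, 3)
t=6: X=(0, 3), d=3 → -e2, X_7=(0, 2)
t=7: X=(0, 2), d=3 → -e2, X_8=(0, 1)
t=8: X=(0, 1), d=2 → +e2, X_9=(0, 2)


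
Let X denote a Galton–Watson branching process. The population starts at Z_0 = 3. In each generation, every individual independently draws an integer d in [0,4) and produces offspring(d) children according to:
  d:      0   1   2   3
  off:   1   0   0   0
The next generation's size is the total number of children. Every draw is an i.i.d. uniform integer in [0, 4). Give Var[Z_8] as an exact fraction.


Outcome values over d=0..3: [1, 0, 0, 0]
Σy = 1, Σy² = 1, M = 4
μ = 1/4 = 1/4,  σ² = 1/4 − (1/4)² = 3/16
V_0 = 0, E_0 = 3
V_1 = 3/16·E_0 + (1/4)²·V_0 = 9/16;  E_1 = 3/4
V_2 = 3/16·E_1 + (1/4)²·V_1 = 45/256;  E_2 = 3/16
V_3 = 3/16·E_2 + (1/4)²·V_2 = 189/4096;  E_3 = 3/64
V_4 = 3/16·E_3 + (1/4)²·V_3 = 765/65536;  E_4 = 3/256
V_5 = 3/16·E_4 + (1/4)²·V_4 = 3069/1048576;  E_5 = 3/1024
V_6 = 3/16·E_5 + (1/4)²·V_5 = 12285/16777216;  E_6 = 3/4096
V_7 = 3/16·E_6 + (1/4)²·V_6 = 49149/268435456;  E_7 = 3/16384
V_8 = 3/16·E_7 + (1/4)²·V_7 = 196605/4294967296;  E_8 = 3/65536

196605/4294967296


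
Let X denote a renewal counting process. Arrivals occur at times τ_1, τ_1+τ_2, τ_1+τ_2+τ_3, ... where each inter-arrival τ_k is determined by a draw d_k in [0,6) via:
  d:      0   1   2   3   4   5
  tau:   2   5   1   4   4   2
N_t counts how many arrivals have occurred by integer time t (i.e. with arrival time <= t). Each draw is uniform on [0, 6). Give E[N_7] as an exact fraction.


585331/279936

Inter-arrival values over d=0..5: [2, 5, 1, 4, 4, 2]
Each d has probability 1/6, so the pmf of τ is: f(1) = 1/6, f(2) = 1/3, f(4) = 1/3, f(5) = 1/6
Renewal equation for m(n) = E[N_n]: condition on τ_1 = k (if k <= n, one arrival plus a fresh copy on the remaining n−k steps): m(n) = F(n) + Σ_{k<=n} f(k)·m(n−k), where F(n) = P(τ <= n) and m(0) = 0
m(1) = F(1) = 1/6
m(2) = F(2) + f(1)·m(1) = 1/2 + 1/6·1/6 = 19/36
m(3) = F(3) + f(1)·m(2) + f(2)·m(1) = 1/2 + 1/6·19/36 + 1/3·1/6 = 139/216
m(4) = F(4) + f(1)·m(3) + f(2)·m(2) = 5/6 + 1/6·139/216 + 1/3·19/36 = 1447/1296
m(5) = F(5) + f(1)·m(4) + f(2)·m(3) + f(4)·m(1) = 1 + 1/6·1447/1296 + 1/3·139/216 + 1/3·1/6 = 11323/7776
m(6) = F(6) + f(1)·m(5) + f(2)·m(4) + f(4)·m(2) + f(5)·m(1) = 1 + 1/6·11323/7776 + 1/3·1447/1296 + 1/3·19/36 + 1/6·1/6 = 84847/46656
m(7) = F(7) + f(1)·m(6) + f(2)·m(5) + f(4)·m(3) + f(5)·m(2) = 1 + 1/6·84847/46656 + 1/3·11323/7776 + 1/3·139/216 + 1/6·19/36 = 585331/279936
E[N_7] = m(7) = 585331/279936
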